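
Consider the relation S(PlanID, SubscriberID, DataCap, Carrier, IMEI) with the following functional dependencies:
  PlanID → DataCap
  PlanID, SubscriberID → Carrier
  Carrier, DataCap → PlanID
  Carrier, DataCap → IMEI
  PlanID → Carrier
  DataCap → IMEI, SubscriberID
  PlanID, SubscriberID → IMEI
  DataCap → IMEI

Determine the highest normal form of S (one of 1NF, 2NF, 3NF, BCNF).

Candidate keys: {Carrier, DataCap}, {PlanID}. Prime attributes: {Carrier, DataCap, PlanID}.
For DataCap → IMEI, SubscriberID we have {DataCap}⁺ = {DataCap, IMEI, SubscriberID}; {DataCap} is not a superkey, so BCNF fails.
Because {IMEI, SubscriberID} are non-prime and the left side of DataCap → IMEI, SubscriberID is not a superkey, the relation is not in 3NF.
{DataCap} is a proper subset of the key {Carrier, DataCap}, and {DataCap}⁺ contains the non-prime attributes {IMEI, SubscriberID} — a partial dependency, so 2NF is violated.

1NF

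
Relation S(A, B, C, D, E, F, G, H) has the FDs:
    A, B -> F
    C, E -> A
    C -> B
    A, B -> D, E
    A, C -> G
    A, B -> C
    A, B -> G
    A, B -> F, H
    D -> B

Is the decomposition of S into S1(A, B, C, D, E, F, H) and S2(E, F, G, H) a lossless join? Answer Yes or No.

Common attributes: {E, F, H}; their closure is {E, F, H}.
The closure covers neither S1 nor S2 entirely; the join is not lossless.

No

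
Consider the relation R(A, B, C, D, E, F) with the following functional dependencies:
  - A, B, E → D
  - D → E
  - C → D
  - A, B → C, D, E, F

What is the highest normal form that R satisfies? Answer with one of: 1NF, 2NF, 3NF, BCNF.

2NF

Candidate key: {A, B}. Prime attributes: {A, B}.
For D → E we have {D}⁺ = {D, E}; {D} is not a superkey, so BCNF fails.
D → E determines the non-prime attribute {E} from a non-superkey — 3NF is violated.
Checking every proper subset of each key, none determines a non-prime attribute — 2NF is satisfied.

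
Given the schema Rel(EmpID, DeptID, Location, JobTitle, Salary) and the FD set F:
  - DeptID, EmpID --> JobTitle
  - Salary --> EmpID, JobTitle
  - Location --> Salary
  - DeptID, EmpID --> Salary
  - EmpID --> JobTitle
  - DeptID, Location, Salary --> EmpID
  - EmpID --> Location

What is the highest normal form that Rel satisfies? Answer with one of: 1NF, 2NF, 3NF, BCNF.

Candidate keys: {DeptID, EmpID}, {DeptID, Location}, {DeptID, Salary}. Prime attributes: {DeptID, EmpID, Location, Salary}.
Salary --> EmpID, JobTitle breaks BCNF: {Salary}⁺ = {EmpID, JobTitle, Location, Salary}, so {Salary} is not a superkey.
Salary --> EmpID, JobTitle has non-prime {JobTitle} on the right and a non-superkey on the left, so 3NF fails.
{EmpID} is a proper subset of the key {DeptID, EmpID}, and {EmpID}⁺ contains the non-prime attribute {JobTitle} — a partial dependency, so 2NF is violated.

1NF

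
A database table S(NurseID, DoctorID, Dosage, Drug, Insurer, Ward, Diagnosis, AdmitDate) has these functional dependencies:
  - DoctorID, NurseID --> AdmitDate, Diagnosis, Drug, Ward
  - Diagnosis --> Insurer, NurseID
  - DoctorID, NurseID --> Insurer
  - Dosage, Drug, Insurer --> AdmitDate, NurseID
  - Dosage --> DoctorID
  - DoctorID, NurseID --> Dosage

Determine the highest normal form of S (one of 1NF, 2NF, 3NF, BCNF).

3NF

Candidate keys: {Diagnosis, DoctorID}, {Diagnosis, Dosage}, {DoctorID, NurseID}, {Dosage, Drug, Insurer}, {Dosage, NurseID}. Prime attributes: {Diagnosis, DoctorID, Dosage, Drug, Insurer, NurseID}.
Diagnosis --> Insurer, NurseID breaks BCNF: {Diagnosis}⁺ = {Diagnosis, Insurer, NurseID}, so {Diagnosis} is not a superkey.
Since {Insurer, NurseID} ⊆ prime attributes and every other non-superkey FD also has a prime right side, the schema is in 3NF.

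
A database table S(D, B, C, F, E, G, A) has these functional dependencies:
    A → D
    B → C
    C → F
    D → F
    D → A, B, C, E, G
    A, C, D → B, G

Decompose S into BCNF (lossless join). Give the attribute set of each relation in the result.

{A, B, D, E, G}; {B, C}; {C, F}

Candidate keys of the original relation: {A}, {D}.
Within {A, B, C, D, E, F, G}: {B}⁺ ∩ {A, B, C, D, E, F, G} = {B, C, F}, not the whole set, so B → C, F violates BCNF; decompose into {B, C, F} and {A, B, D, E, G}.
Within {B, C, F}: {C}⁺ ∩ {B, C, F} = {C, F}, not the whole set, so C → F violates BCNF; decompose into {C, F} and {B, C}.
{C, F} has no BCNF violation.
{B, C} has no BCNF violation.
{A, B, D, E, G} has no BCNF violation.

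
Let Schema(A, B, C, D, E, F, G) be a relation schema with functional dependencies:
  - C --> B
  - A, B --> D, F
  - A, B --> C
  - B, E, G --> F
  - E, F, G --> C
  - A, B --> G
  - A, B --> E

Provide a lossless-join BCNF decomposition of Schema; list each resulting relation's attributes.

{A, D, E, F, G}; {B, C}; {C, E, F, G}

Candidate keys of the original relation: {A, B}, {A, C}, {A, E, F, G}.
Within {A, B, C, D, E, F, G}: {C}⁺ ∩ {A, B, C, D, E, F, G} = {B, C}, not the whole set, so C --> B violates BCNF; decompose into {B, C} and {A, C, D, E, F, G}.
{B, C}: every determinant is a superkey — BCNF.
Within {A, C, D, E, F, G}: {E, F, G}⁺ ∩ {A, C, D, E, F, G} = {C, E, F, G}, not the whole set, so E, F, G --> C violates BCNF; decompose into {C, E, F, G} and {A, D, E, F, G}.
{C, E, F, G}: every determinant is a superkey — BCNF.
{A, D, E, F, G}: every determinant is a superkey — BCNF.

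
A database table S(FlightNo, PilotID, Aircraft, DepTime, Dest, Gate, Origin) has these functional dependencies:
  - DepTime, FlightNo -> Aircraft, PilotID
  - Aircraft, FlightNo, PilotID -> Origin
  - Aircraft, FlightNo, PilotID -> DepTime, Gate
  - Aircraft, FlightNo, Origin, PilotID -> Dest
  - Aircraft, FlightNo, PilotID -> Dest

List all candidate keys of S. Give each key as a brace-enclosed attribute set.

No FD produces {FlightNo}, so it must be in every candidate key.
Closure of {DepTime, FlightNo} is {Aircraft, DepTime, Dest, FlightNo, Gate, Origin, PilotID}, the whole schema; {DepTime, FlightNo} is a candidate key.
Closure of {Aircraft, FlightNo, PilotID} is {Aircraft, DepTime, Dest, FlightNo, Gate, Origin, PilotID}, the whole schema; {Aircraft, FlightNo, PilotID} is a candidate key.
Any other superkey properly contains one of these, so there are no further candidate keys.

{Aircraft, FlightNo, PilotID}, {DepTime, FlightNo}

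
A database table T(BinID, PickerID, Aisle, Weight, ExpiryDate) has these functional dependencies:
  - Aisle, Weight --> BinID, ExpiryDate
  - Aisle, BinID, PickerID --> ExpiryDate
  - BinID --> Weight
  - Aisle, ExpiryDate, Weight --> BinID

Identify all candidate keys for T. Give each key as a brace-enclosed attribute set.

No FD produces {Aisle, PickerID}, so they must be in every candidate key.
Closure of {Aisle, BinID, PickerID} is {Aisle, BinID, ExpiryDate, PickerID, Weight}, the whole schema; {Aisle, BinID, PickerID} is a candidate key.
Closure of {Aisle, PickerID, Weight} is {Aisle, BinID, ExpiryDate, PickerID, Weight}, the whole schema; {Aisle, PickerID, Weight} is a candidate key.
Any other superkey properly contains one of these, so there are no further candidate keys.

{Aisle, BinID, PickerID}, {Aisle, PickerID, Weight}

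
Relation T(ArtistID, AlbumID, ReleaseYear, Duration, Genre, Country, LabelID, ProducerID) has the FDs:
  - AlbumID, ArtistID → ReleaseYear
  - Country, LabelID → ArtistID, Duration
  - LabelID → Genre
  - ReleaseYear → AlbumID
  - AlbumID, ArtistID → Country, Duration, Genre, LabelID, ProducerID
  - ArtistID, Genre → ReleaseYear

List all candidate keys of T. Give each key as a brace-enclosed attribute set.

{AlbumID, ArtistID}, {ArtistID, Genre}, {ArtistID, LabelID}, {ArtistID, ReleaseYear}, {Country, LabelID}

{AlbumID, ArtistID}⁺ = {AlbumID, ArtistID, Country, Duration, Genre, LabelID, ProducerID, ReleaseYear}, which is every attribute, so {AlbumID, ArtistID} is a candidate key.
{ArtistID, Genre}⁺ = {AlbumID, ArtistID, Country, Duration, Genre, LabelID, ProducerID, ReleaseYear}, which is every attribute, so {ArtistID, Genre} is a candidate key.
{ArtistID, LabelID}⁺ = {AlbumID, ArtistID, Country, Duration, Genre, LabelID, ProducerID, ReleaseYear}, which is every attribute, so {ArtistID, LabelID} is a candidate key.
{ArtistID, ReleaseYear}⁺ = {AlbumID, ArtistID, Country, Duration, Genre, LabelID, ProducerID, ReleaseYear}, which is every attribute, so {ArtistID, ReleaseYear} is a candidate key.
{Country, LabelID}⁺ = {AlbumID, ArtistID, Country, Duration, Genre, LabelID, ProducerID, ReleaseYear}, which is every attribute, so {Country, LabelID} is a candidate key.
Any other superkey properly contains one of these, so there are no further candidate keys.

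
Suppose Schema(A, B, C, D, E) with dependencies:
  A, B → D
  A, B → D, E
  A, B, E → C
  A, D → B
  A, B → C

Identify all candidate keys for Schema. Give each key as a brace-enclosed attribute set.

No FD produces {A}, so it must be in every candidate key.
{A, B}⁺ = {A, B, C, D, E} — all of the relation — so {A, B} is a candidate key.
{A, D}⁺ = {A, B, C, D, E} — all of the relation — so {A, D} is a candidate key.
Any other superkey properly contains one of these, so there are no further candidate keys.

{A, B}, {A, D}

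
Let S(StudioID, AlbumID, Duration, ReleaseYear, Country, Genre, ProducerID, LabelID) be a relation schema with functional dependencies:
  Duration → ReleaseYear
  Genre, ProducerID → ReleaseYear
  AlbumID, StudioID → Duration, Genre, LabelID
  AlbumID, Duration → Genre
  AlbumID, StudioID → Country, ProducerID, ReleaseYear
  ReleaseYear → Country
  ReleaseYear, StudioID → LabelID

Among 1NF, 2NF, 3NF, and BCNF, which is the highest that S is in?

2NF

Candidate key: {AlbumID, StudioID}. Prime attributes: {AlbumID, StudioID}.
Duration → ReleaseYear breaks BCNF: {Duration}⁺ = {Country, Duration, ReleaseYear}, so {Duration} is not a superkey.
Duration → ReleaseYear has non-prime {ReleaseYear} on the right and a non-superkey on the left, so 3NF fails.
No non-prime attribute depends on a proper subset of any candidate key, so 2NF holds.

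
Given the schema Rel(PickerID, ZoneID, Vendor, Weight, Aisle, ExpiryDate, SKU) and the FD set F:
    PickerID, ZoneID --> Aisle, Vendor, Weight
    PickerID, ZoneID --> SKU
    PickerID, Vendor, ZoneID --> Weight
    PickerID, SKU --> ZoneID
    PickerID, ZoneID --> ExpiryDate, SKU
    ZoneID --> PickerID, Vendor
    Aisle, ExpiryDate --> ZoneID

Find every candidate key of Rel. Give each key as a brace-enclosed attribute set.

Closure of {ZoneID} is {Aisle, ExpiryDate, PickerID, SKU, Vendor, Weight, ZoneID}, the whole schema; {ZoneID} is a candidate key.
Closure of {Aisle, ExpiryDate} is {Aisle, ExpiryDate, PickerID, SKU, Vendor, Weight, ZoneID}, the whole schema; {Aisle, ExpiryDate} is a candidate key.
Closure of {PickerID, SKU} is {Aisle, ExpiryDate, PickerID, SKU, Vendor, Weight, ZoneID}, the whole schema; {PickerID, SKU} is a candidate key.
Any other superkey properly contains one of these, so there are no further candidate keys.

{Aisle, ExpiryDate}, {PickerID, SKU}, {ZoneID}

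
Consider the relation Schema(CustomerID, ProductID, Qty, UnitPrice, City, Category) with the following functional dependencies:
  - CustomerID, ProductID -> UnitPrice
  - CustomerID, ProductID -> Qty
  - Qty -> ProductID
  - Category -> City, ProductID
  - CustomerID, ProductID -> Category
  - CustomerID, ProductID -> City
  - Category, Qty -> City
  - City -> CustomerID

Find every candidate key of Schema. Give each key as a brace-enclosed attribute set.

{Category}, {City, ProductID}, {City, Qty}, {CustomerID, ProductID}, {CustomerID, Qty}

{Category}⁺ = {Category, City, CustomerID, ProductID, Qty, UnitPrice} — all of the relation — so {Category} is a candidate key.
{City, ProductID}⁺ = {Category, City, CustomerID, ProductID, Qty, UnitPrice} — all of the relation — so {City, ProductID} is a candidate key.
{City, Qty}⁺ = {Category, City, CustomerID, ProductID, Qty, UnitPrice} — all of the relation — so {City, Qty} is a candidate key.
{CustomerID, ProductID}⁺ = {Category, City, CustomerID, ProductID, Qty, UnitPrice} — all of the relation — so {CustomerID, ProductID} is a candidate key.
{CustomerID, Qty}⁺ = {Category, City, CustomerID, ProductID, Qty, UnitPrice} — all of the relation — so {CustomerID, Qty} is a candidate key.
These are minimal and exhaustive — every other superkey contains one of them.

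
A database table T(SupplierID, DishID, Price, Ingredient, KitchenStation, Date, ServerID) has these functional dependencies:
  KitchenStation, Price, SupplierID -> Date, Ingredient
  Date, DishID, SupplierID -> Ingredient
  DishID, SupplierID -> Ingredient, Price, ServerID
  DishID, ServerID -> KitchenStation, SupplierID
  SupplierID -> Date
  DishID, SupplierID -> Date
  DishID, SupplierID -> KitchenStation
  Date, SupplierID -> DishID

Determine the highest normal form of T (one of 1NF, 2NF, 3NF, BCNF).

Candidate keys: {DishID, ServerID}, {SupplierID}. Prime attributes: {DishID, ServerID, SupplierID}.
The left-hand side of every FD is a superkey, so BCNF is satisfied.

BCNF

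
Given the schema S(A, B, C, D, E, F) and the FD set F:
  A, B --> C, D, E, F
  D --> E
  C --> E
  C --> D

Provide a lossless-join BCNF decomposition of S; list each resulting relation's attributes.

Candidate key of the original relation: {A, B}.
Within {A, B, C, D, E, F}: {D}⁺ ∩ {A, B, C, D, E, F} = {D, E}, not the whole set, so D --> E violates BCNF; decompose into {D, E} and {A, B, C, D, F}.
{D, E} has no BCNF violation.
Within {A, B, C, D, F}: {C}⁺ ∩ {A, B, C, D, F} = {C, D}, not the whole set, so C --> D violates BCNF; decompose into {C, D} and {A, B, C, F}.
{C, D} has no BCNF violation.
{A, B, C, F} has no BCNF violation.

{A, B, C, F}; {C, D}; {D, E}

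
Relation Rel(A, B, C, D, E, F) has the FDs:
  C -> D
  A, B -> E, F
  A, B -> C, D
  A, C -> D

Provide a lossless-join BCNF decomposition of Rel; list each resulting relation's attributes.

Candidate key of the original relation: {A, B}.
{A, B, C, D, E, F}: {C} determines {C, D} here but is not a superkey — split on C -> D, giving {C, D} and {A, B, C, E, F}.
{C, D}: every determinant is a superkey — BCNF.
{A, B, C, E, F}: every determinant is a superkey — BCNF.

{A, B, C, E, F}; {C, D}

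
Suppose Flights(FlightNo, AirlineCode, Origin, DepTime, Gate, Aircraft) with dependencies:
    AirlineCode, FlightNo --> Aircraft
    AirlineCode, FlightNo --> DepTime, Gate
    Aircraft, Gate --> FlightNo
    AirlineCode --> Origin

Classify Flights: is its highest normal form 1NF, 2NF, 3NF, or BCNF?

Candidate keys: {Aircraft, AirlineCode, Gate}, {AirlineCode, FlightNo}. Prime attributes: {Aircraft, AirlineCode, FlightNo, Gate}.
For Aircraft, Gate --> FlightNo we have {Aircraft, Gate}⁺ = {Aircraft, FlightNo, Gate}; {Aircraft, Gate} is not a superkey, so BCNF fails.
Because {Origin} is non-prime and the left side of AirlineCode --> Origin is not a superkey, the relation is not in 3NF.
Since {AirlineCode} ⊂ {AirlineCode, FlightNo} and {AirlineCode}⁺ ⊇ {Origin} with {Origin} non-prime, there is a partial dependency; 2NF fails.

1NF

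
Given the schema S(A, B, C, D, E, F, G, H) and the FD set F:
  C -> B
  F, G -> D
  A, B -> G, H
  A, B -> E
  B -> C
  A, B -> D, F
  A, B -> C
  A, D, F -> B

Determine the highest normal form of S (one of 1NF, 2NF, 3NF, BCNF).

3NF

Candidate keys: {A, B}, {A, C}, {A, D, F}, {A, F, G}. Prime attributes: {A, B, C, D, F, G}.
For C -> B we have {C}⁺ = {B, C}; {C} is not a superkey, so BCNF fails.
But every attribute on its right side ({B}) is prime, and the same holds for every other non-superkey FD, so 3NF still holds.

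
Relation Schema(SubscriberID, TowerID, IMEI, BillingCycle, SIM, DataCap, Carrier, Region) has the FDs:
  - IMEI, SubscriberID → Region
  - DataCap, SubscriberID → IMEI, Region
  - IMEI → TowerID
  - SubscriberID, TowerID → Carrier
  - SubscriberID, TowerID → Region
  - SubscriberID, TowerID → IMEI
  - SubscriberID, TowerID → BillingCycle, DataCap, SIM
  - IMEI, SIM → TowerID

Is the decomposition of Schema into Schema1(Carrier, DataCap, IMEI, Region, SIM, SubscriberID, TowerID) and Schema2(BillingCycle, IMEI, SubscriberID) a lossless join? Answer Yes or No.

The shared attributes are {IMEI, SubscriberID} and {IMEI, SubscriberID}⁺ = {BillingCycle, Carrier, DataCap, IMEI, Region, SIM, SubscriberID, TowerID}.
This includes all of Schema1, so the common attributes are a superkey of Schema1 — the join is lossless.

Yes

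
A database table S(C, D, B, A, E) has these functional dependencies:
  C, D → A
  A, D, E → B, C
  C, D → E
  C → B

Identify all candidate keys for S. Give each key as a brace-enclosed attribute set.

{A, D, E}, {C, D}

Attributes never on any right-hand side: {D} — every candidate key must contain it.
{C, D} is a candidate key since {C, D}⁺ = {A, B, C, D, E} covers every attribute.
{A, D, E} is a candidate key since {A, D, E}⁺ = {A, B, C, D, E} covers every attribute.
These are minimal and exhaustive — every other superkey contains one of them.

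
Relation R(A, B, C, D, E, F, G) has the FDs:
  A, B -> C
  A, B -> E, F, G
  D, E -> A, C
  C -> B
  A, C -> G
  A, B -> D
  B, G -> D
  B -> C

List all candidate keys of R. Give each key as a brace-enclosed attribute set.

{A, B}⁺ = {A, B, C, D, E, F, G} — all of the relation — so {A, B} is a candidate key.
{A, C}⁺ = {A, B, C, D, E, F, G} — all of the relation — so {A, C} is a candidate key.
{D, E}⁺ = {A, B, C, D, E, F, G} — all of the relation — so {D, E} is a candidate key.
{B, E, G}⁺ = {A, B, C, D, E, F, G} — all of the relation — so {B, E, G} is a candidate key.
{C, E, G}⁺ = {A, B, C, D, E, F, G} — all of the relation — so {C, E, G} is a candidate key.
These are minimal and exhaustive — every other superkey contains one of them.

{A, B}, {A, C}, {B, E, G}, {C, E, G}, {D, E}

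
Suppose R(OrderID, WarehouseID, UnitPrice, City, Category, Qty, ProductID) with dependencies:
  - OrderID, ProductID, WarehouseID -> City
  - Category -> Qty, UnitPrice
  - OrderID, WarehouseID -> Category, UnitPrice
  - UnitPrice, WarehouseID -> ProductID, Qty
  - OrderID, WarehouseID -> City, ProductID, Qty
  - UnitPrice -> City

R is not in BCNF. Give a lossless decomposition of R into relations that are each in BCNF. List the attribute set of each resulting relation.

{Category, OrderID, WarehouseID}; {Category, ProductID, WarehouseID}; {Category, Qty, UnitPrice}; {City, UnitPrice}

Candidate key of the original relation: {OrderID, WarehouseID}.
In {Category, City, OrderID, ProductID, Qty, UnitPrice, WarehouseID}, {Category} is not a superkey ({Category}⁺ restricted to this set is {Category, City, Qty, UnitPrice}), so split on Category -> City, Qty, UnitPrice into {Category, City, Qty, UnitPrice} and {Category, OrderID, ProductID, WarehouseID}.
In {Category, City, Qty, UnitPrice}, {UnitPrice} is not a superkey ({UnitPrice}⁺ restricted to this set is {City, UnitPrice}), so split on UnitPrice -> City into {City, UnitPrice} and {Category, Qty, UnitPrice}.
{City, UnitPrice} has no BCNF violation.
{Category, Qty, UnitPrice} has no BCNF violation.
In {Category, OrderID, ProductID, WarehouseID}, {Category, WarehouseID} is not a superkey ({Category, WarehouseID}⁺ restricted to this set is {Category, ProductID, WarehouseID}), so split on Category, WarehouseID -> ProductID into {Category, ProductID, WarehouseID} and {Category, OrderID, WarehouseID}.
{Category, ProductID, WarehouseID} has no BCNF violation.
{Category, OrderID, WarehouseID} has no BCNF violation.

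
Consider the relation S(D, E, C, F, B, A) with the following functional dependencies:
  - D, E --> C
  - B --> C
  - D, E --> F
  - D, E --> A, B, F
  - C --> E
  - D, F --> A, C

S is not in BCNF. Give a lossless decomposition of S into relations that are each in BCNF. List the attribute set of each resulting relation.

{A, B, D, F}; {B, C}; {C, E}

Candidate keys of the original relation: {B, D}, {C, D}, {D, E}, {D, F}.
{A, B, C, D, E, F}: {B} determines {B, C, E} here but is not a superkey — split on B --> C, E, giving {B, C, E} and {A, B, D, F}.
{B, C, E}: {C} determines {C, E} here but is not a superkey — split on C --> E, giving {C, E} and {B, C}.
{C, E} has no BCNF violation.
{B, C} has no BCNF violation.
{A, B, D, F} has no BCNF violation.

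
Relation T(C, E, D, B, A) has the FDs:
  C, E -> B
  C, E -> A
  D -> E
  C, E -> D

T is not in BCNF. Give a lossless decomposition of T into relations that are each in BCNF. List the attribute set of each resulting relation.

Candidate keys of the original relation: {C, D}, {C, E}.
Within {A, B, C, D, E}: {D}⁺ ∩ {A, B, C, D, E} = {D, E}, not the whole set, so D -> E violates BCNF; decompose into {D, E} and {A, B, C, D}.
{D, E} has no BCNF violation.
{A, B, C, D} has no BCNF violation.

{A, B, C, D}; {D, E}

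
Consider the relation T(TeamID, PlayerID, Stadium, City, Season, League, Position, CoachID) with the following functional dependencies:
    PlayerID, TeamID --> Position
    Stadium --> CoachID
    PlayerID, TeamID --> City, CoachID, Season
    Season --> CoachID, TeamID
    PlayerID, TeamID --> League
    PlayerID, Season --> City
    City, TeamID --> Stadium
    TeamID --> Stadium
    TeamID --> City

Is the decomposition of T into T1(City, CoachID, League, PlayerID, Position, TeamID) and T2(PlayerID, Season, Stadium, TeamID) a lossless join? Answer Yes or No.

Yes

Common attributes: {PlayerID, TeamID}; their closure is {City, CoachID, League, PlayerID, Position, Season, Stadium, TeamID}.
This includes all of T1, so the common attributes are a superkey of T1 — the join is lossless.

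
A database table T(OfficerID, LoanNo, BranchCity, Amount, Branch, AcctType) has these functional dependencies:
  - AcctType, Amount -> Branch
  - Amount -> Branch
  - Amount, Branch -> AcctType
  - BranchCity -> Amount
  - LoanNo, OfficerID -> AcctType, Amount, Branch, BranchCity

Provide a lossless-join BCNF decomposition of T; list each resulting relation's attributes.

Candidate key of the original relation: {LoanNo, OfficerID}.
In {AcctType, Amount, Branch, BranchCity, LoanNo, OfficerID}, {AcctType, Amount} is not a superkey ({AcctType, Amount}⁺ restricted to this set is {AcctType, Amount, Branch}), so split on AcctType, Amount -> Branch into {AcctType, Amount, Branch} and {AcctType, Amount, BranchCity, LoanNo, OfficerID}.
{AcctType, Amount, Branch} has no BCNF violation.
In {AcctType, Amount, BranchCity, LoanNo, OfficerID}, {Amount} is not a superkey ({Amount}⁺ restricted to this set is {AcctType, Amount}), so split on Amount -> AcctType into {AcctType, Amount} and {Amount, BranchCity, LoanNo, OfficerID}.
{AcctType, Amount} has no BCNF violation.
In {Amount, BranchCity, LoanNo, OfficerID}, {BranchCity} is not a superkey ({BranchCity}⁺ restricted to this set is {Amount, BranchCity}), so split on BranchCity -> Amount into {Amount, BranchCity} and {BranchCity, LoanNo, OfficerID}.
{Amount, BranchCity} has no BCNF violation.
{BranchCity, LoanNo, OfficerID} has no BCNF violation.

{AcctType, Amount, Branch}; {Amount, BranchCity}; {BranchCity, LoanNo, OfficerID}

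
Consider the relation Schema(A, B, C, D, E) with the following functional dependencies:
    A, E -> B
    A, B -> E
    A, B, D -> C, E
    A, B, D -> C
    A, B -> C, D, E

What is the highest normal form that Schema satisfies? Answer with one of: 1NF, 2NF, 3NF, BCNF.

BCNF

Candidate keys: {A, B}, {A, E}. Prime attributes: {A, B, E}.
The left-hand side of every FD is a superkey, so BCNF is satisfied.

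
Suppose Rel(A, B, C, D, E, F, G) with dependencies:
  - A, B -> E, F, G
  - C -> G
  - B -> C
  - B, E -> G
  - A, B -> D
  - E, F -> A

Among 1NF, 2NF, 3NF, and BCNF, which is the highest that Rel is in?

1NF

Candidate keys: {A, B}, {B, E, F}. Prime attributes: {A, B, E, F}.
For C -> G we have {C}⁺ = {C, G}; {C} is not a superkey, so BCNF fails.
C -> G has non-prime {G} on the right and a non-superkey on the left, so 3NF fails.
Since {B} ⊂ {A, B} and {B}⁺ ⊇ {C, G} with {C, G} non-prime, there is a partial dependency; 2NF fails.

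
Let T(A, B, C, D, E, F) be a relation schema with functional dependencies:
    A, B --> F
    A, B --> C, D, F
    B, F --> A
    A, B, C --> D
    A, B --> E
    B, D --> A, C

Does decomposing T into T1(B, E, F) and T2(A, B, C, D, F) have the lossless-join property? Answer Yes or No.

Common attributes: {B, F}; their closure is {A, B, C, D, E, F}.
Since T1 ⊆ {A, B, C, D, E, F}, the intersection is a superkey of T1; the decomposition is lossless.

Yes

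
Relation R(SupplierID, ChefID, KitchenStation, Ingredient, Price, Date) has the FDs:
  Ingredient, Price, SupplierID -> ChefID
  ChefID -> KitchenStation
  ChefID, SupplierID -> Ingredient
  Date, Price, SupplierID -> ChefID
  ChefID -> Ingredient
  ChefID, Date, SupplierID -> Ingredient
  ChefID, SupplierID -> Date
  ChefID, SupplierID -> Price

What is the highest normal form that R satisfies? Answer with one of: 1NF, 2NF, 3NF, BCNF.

1NF

Candidate keys: {ChefID, SupplierID}, {Date, Price, SupplierID}, {Ingredient, Price, SupplierID}. Prime attributes: {ChefID, Date, Ingredient, Price, SupplierID}.
For ChefID -> KitchenStation we have {ChefID}⁺ = {ChefID, Ingredient, KitchenStation}; {ChefID} is not a superkey, so BCNF fails.
ChefID -> KitchenStation has non-prime {KitchenStation} on the right and a non-superkey on the left, so 3NF fails.
The proper key subset {ChefID} of {ChefID, SupplierID} determines non-prime {KitchenStation}, so the relation is not even in 2NF.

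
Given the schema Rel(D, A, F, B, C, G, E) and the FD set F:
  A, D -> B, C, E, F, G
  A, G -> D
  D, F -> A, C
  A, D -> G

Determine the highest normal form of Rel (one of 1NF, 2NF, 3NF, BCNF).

BCNF

Candidate keys: {A, D}, {A, G}, {D, F}. Prime attributes: {A, D, F, G}.
Each dependency's left side is a superkey — BCNF holds.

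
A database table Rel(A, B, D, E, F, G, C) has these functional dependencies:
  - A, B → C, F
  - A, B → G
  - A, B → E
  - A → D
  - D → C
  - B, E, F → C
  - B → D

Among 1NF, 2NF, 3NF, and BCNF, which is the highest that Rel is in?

1NF

Candidate key: {A, B}. Prime attributes: {A, B}.
A → D breaks BCNF: {A}⁺ = {A, C, D}, so {A} is not a superkey.
A → D has non-prime {D} on the right and a non-superkey on the left, so 3NF fails.
Since {A} ⊂ {A, B} and {A}⁺ ⊇ {C, D} with {C, D} non-prime, there is a partial dependency; 2NF fails.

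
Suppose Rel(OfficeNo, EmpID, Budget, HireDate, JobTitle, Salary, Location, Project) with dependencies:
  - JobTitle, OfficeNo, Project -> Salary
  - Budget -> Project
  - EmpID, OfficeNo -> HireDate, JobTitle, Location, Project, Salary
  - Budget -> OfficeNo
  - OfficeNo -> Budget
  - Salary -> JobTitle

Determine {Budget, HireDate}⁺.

{Budget, HireDate, OfficeNo, Project}

Start with {Budget, HireDate}.
Budget -> Project applies; add {Project} → now {Budget, HireDate, Project}.
Budget -> OfficeNo applies; add {OfficeNo} → now {Budget, HireDate, OfficeNo, Project}.
No further FD applies.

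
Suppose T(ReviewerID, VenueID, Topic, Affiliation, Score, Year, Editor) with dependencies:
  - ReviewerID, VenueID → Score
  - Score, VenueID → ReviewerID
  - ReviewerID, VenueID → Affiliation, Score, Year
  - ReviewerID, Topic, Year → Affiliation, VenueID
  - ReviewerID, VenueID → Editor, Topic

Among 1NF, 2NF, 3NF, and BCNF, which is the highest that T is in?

Candidate keys: {ReviewerID, Topic, Year}, {ReviewerID, VenueID}, {Score, VenueID}. Prime attributes: {ReviewerID, Score, Topic, VenueID, Year}.
The left-hand side of every FD is a superkey, so BCNF is satisfied.

BCNF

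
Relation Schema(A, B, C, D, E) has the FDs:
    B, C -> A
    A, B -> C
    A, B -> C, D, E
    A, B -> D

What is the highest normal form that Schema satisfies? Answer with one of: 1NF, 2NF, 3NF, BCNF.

BCNF

Candidate keys: {A, B}, {B, C}. Prime attributes: {A, B, C}.
Every FD has a superkey on the left, so the relation is in BCNF.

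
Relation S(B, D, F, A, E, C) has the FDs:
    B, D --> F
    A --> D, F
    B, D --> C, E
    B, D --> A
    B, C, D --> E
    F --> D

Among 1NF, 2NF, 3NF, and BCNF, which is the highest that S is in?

3NF

Candidate keys: {A, B}, {B, D}, {B, F}. Prime attributes: {A, B, D, F}.
A --> D, F breaks BCNF: {A}⁺ = {A, D, F}, so {A} is not a superkey.
Since {D, F} ⊆ prime attributes and every other non-superkey FD also has a prime right side, the schema is in 3NF.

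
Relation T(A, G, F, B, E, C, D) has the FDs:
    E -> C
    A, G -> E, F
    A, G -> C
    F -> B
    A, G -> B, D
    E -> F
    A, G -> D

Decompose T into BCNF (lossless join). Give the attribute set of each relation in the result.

{A, D, E, G}; {B, F}; {C, E, F}

Candidate key of the original relation: {A, G}.
Within {A, B, C, D, E, F, G}: {E}⁺ ∩ {A, B, C, D, E, F, G} = {B, C, E, F}, not the whole set, so E -> B, C, F violates BCNF; decompose into {B, C, E, F} and {A, D, E, G}.
Within {B, C, E, F}: {F}⁺ ∩ {B, C, E, F} = {B, F}, not the whole set, so F -> B violates BCNF; decompose into {B, F} and {C, E, F}.
{B, F} is in BCNF.
{C, E, F} is in BCNF.
{A, D, E, G} is in BCNF.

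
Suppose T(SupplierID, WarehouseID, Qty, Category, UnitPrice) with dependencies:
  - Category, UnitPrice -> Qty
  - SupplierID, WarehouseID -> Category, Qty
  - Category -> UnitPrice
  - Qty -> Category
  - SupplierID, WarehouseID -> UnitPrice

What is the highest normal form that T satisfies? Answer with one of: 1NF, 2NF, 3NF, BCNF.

Candidate key: {SupplierID, WarehouseID}. Prime attributes: {SupplierID, WarehouseID}.
Category, UnitPrice -> Qty: {Category, UnitPrice}⁺ = {Category, Qty, UnitPrice}, which is not all of the attributes, so the left side is not a superkey — BCNF is violated.
Category, UnitPrice -> Qty determines the non-prime attribute {Qty} from a non-superkey — 3NF is violated.
Checking every proper subset of each key, none determines a non-prime attribute — 2NF is satisfied.

2NF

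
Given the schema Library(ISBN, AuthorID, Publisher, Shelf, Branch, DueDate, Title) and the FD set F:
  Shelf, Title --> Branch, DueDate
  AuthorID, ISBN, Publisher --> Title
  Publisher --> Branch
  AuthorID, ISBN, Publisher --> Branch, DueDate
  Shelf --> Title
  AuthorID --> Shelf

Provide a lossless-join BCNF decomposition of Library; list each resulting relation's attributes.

Candidate key of the original relation: {AuthorID, ISBN, Publisher}.
In {AuthorID, Branch, DueDate, ISBN, Publisher, Shelf, Title}, {Shelf, Title} is not a superkey ({Shelf, Title}⁺ restricted to this set is {Branch, DueDate, Shelf, Title}), so split on Shelf, Title --> Branch, DueDate into {Branch, DueDate, Shelf, Title} and {AuthorID, ISBN, Publisher, Shelf, Title}.
{Branch, DueDate, Shelf, Title} has no BCNF violation.
In {AuthorID, ISBN, Publisher, Shelf, Title}, {Shelf} is not a superkey ({Shelf}⁺ restricted to this set is {Shelf, Title}), so split on Shelf --> Title into {Shelf, Title} and {AuthorID, ISBN, Publisher, Shelf}.
{Shelf, Title} has no BCNF violation.
In {AuthorID, ISBN, Publisher, Shelf}, {AuthorID} is not a superkey ({AuthorID}⁺ restricted to this set is {AuthorID, Shelf}), so split on AuthorID --> Shelf into {AuthorID, Shelf} and {AuthorID, ISBN, Publisher}.
{AuthorID, Shelf} has no BCNF violation.
{AuthorID, ISBN, Publisher} has no BCNF violation.

{AuthorID, ISBN, Publisher}; {AuthorID, Shelf}; {Branch, DueDate, Shelf, Title}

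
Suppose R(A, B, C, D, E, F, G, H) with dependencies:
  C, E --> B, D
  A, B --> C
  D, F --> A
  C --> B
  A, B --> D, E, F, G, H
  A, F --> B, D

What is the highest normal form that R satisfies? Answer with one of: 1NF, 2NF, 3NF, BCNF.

Candidate keys: {A, B}, {A, C}, {A, F}, {C, E, F}, {D, F}. Prime attributes: {A, B, C, D, E, F}.
C, E --> B, D: {C, E}⁺ = {B, C, D, E}, which is not all of the attributes, so the left side is not a superkey — BCNF is violated.
Its right-hand attributes {B, D} are all prime, as are those of every other non-superkey FD — the relation is in 3NF.

3NF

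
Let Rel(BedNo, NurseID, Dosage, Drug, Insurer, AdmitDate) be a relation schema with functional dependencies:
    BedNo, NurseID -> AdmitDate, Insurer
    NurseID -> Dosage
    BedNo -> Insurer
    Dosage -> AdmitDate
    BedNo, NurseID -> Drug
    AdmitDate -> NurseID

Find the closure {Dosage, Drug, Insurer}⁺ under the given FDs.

{AdmitDate, Dosage, Drug, Insurer, NurseID}

Start with {Dosage, Drug, Insurer}.
Dosage -> AdmitDate applies; add {AdmitDate} → now {AdmitDate, Dosage, Drug, Insurer}.
AdmitDate -> NurseID applies; add {NurseID} → now {AdmitDate, Dosage, Drug, Insurer, NurseID}.
No further FD applies.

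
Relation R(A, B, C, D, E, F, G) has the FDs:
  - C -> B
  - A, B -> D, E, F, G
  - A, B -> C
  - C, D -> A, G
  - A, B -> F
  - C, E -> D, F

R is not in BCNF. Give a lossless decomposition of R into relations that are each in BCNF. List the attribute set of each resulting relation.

Candidate keys of the original relation: {A, B}, {A, C}, {C, D}, {C, E}.
{A, B, C, D, E, F, G}: {C} determines {B, C} here but is not a superkey — split on C -> B, giving {B, C} and {A, C, D, E, F, G}.
{B, C}: every determinant is a superkey — BCNF.
{A, C, D, E, F, G}: every determinant is a superkey — BCNF.

{A, C, D, E, F, G}; {B, C}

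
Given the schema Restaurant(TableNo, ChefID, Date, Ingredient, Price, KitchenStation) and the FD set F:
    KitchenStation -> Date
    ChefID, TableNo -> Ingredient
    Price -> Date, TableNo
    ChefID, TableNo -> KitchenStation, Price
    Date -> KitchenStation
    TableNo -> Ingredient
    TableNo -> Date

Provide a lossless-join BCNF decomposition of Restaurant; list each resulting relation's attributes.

Candidate keys of the original relation: {ChefID, Price}, {ChefID, TableNo}.
Within {ChefID, Date, Ingredient, KitchenStation, Price, TableNo}: {KitchenStation}⁺ ∩ {ChefID, Date, Ingredient, KitchenStation, Price, TableNo} = {Date, KitchenStation}, not the whole set, so KitchenStation -> Date violates BCNF; decompose into {Date, KitchenStation} and {ChefID, Ingredient, KitchenStation, Price, TableNo}.
{Date, KitchenStation}: every determinant is a superkey — BCNF.
Within {ChefID, Ingredient, KitchenStation, Price, TableNo}: {Price}⁺ ∩ {ChefID, Ingredient, KitchenStation, Price, TableNo} = {Ingredient, KitchenStation, Price, TableNo}, not the whole set, so Price -> Ingredient, KitchenStation, TableNo violates BCNF; decompose into {Ingredient, KitchenStation, Price, TableNo} and {ChefID, Price}.
Within {Ingredient, KitchenStation, Price, TableNo}: {TableNo}⁺ ∩ {Ingredient, KitchenStation, Price, TableNo} = {Ingredient, KitchenStation, TableNo}, not the whole set, so TableNo -> Ingredient, KitchenStation violates BCNF; decompose into {Ingredient, KitchenStation, TableNo} and {Price, TableNo}.
{Ingredient, KitchenStation, TableNo}: every determinant is a superkey — BCNF.
{Price, TableNo}: every determinant is a superkey — BCNF.
{ChefID, Price}: every determinant is a superkey — BCNF.

{ChefID, Price}; {Date, KitchenStation}; {Ingredient, KitchenStation, TableNo}; {Price, TableNo}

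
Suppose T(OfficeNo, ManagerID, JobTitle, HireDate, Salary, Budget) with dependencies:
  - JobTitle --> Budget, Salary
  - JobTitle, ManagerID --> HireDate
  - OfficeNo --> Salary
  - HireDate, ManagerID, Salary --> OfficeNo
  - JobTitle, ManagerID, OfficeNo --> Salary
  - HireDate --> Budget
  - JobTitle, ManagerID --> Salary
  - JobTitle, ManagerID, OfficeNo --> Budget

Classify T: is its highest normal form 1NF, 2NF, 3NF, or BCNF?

1NF

Candidate key: {JobTitle, ManagerID}. Prime attributes: {JobTitle, ManagerID}.
For JobTitle --> Budget, Salary we have {JobTitle}⁺ = {Budget, JobTitle, Salary}; {JobTitle} is not a superkey, so BCNF fails.
Because {Budget, Salary} are non-prime and the left side of JobTitle --> Budget, Salary is not a superkey, the relation is not in 3NF.
{JobTitle} is a proper subset of the key {JobTitle, ManagerID}, and {JobTitle}⁺ contains the non-prime attributes {Budget, Salary} — a partial dependency, so 2NF is violated.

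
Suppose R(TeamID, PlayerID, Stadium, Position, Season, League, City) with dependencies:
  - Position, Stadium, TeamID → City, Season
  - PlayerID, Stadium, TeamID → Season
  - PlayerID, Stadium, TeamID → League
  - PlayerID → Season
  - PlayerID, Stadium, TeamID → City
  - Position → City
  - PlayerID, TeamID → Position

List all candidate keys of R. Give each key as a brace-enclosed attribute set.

Attributes never on any right-hand side: {PlayerID, Stadium, TeamID} — every candidate key must contain all of them.
{PlayerID, Stadium, TeamID} is a candidate key since {PlayerID, Stadium, TeamID}⁺ = {City, League, PlayerID, Position, Season, Stadium, TeamID} covers every attribute.
Every other attribute set either contains this one or has a smaller closure.

{PlayerID, Stadium, TeamID}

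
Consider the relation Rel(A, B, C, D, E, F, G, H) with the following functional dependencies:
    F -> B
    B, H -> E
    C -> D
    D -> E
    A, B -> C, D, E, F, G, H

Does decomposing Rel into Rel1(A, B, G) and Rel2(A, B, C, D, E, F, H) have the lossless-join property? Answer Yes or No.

Yes

Rel1 ∩ Rel2 = {A, B}; its closure under F is {A, B, C, D, E, F, G, H}.
This includes all of Rel1, so the common attributes are a superkey of Rel1 — the join is lossless.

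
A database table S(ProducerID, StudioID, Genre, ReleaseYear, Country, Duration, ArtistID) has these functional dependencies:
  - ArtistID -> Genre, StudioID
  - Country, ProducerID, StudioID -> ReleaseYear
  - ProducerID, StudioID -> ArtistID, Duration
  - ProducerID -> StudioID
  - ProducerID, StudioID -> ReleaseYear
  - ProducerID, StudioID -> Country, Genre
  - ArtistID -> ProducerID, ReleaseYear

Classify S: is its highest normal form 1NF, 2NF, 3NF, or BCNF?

BCNF

Candidate keys: {ArtistID}, {ProducerID}. Prime attributes: {ArtistID, ProducerID}.
Each dependency's left side is a superkey — BCNF holds.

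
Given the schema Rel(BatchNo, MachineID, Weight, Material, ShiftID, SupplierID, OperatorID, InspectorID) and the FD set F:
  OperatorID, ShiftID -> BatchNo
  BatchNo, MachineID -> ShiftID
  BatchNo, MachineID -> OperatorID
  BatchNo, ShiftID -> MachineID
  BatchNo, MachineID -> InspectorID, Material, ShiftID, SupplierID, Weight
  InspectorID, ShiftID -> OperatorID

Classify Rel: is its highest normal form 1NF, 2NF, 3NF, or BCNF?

BCNF

Candidate keys: {BatchNo, MachineID}, {BatchNo, ShiftID}, {InspectorID, ShiftID}, {OperatorID, ShiftID}. Prime attributes: {BatchNo, InspectorID, MachineID, OperatorID, ShiftID}.
Each dependency's left side is a superkey — BCNF holds.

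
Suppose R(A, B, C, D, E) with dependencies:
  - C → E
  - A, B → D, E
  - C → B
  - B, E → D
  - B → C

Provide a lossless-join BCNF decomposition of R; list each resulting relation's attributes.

{A, C}; {B, C, D, E}

Candidate keys of the original relation: {A, B}, {A, C}.
{A, B, C, D, E}: {C} determines {B, C, D, E} here but is not a superkey — split on C → B, D, E, giving {B, C, D, E} and {A, C}.
{B, C, D, E} is in BCNF.
{A, C} is in BCNF.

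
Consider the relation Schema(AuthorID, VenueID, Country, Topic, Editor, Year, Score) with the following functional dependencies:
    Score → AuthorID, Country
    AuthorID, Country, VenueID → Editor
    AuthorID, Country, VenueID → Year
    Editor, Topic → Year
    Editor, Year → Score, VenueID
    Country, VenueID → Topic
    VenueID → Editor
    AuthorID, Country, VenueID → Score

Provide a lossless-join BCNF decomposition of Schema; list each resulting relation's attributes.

{AuthorID, Country, Score}; {Editor, VenueID}; {Score, Topic, VenueID, Year}

Candidate keys of the original relation: {Country, VenueID}, {Editor, Topic}, {Editor, Year}, {Score, VenueID}, {Topic, VenueID}, {VenueID, Year}.
In {AuthorID, Country, Editor, Score, Topic, VenueID, Year}, {Score} is not a superkey ({Score}⁺ restricted to this set is {AuthorID, Country, Score}), so split on Score → AuthorID, Country into {AuthorID, Country, Score} and {Editor, Score, Topic, VenueID, Year}.
{AuthorID, Country, Score} has no BCNF violation.
In {Editor, Score, Topic, VenueID, Year}, {VenueID} is not a superkey ({VenueID}⁺ restricted to this set is {Editor, VenueID}), so split on VenueID → Editor into {Editor, VenueID} and {Score, Topic, VenueID, Year}.
{Editor, VenueID} has no BCNF violation.
{Score, Topic, VenueID, Year} has no BCNF violation.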